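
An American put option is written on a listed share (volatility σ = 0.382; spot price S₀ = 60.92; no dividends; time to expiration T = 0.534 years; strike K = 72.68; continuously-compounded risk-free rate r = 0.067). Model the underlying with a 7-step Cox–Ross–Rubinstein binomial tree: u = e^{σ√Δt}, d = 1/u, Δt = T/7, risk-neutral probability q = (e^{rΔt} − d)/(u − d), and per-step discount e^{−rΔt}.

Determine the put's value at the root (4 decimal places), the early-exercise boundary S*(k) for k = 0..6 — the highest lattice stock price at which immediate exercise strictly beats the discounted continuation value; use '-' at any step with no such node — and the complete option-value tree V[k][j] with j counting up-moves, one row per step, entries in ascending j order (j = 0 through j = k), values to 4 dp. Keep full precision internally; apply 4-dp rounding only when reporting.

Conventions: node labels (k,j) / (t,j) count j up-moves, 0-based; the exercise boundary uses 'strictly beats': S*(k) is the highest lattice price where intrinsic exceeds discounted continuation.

params: Δt=0.07629 u=1.11127 d=0.89987 q=0.49789 e^(-rΔt)=0.99490
t_7 payoffs: 43.5722 36.7338 28.2890 17.8601 4.9811 0.0000 0.0000 0.0000
t_6: node(6,0) S=32.3468 payoff=40.3332 vs cont=39.9627 → 40.3332 [stop]  node(6,1) S=39.9461 payoff=32.7339 vs cont=32.3634 → 32.7339 [stop]  node(6,2) S=49.3307 payoff=23.3493 vs cont=22.9788 → 23.3493 [stop]  node(6,3) S=60.9200 payoff=11.7600 vs cont=11.3895 → 11.7600 [stop]  node(6,4) S=75.2320 payoff=0.0000 vs cont=2.4883 → 2.4883 [wait]  node(6,5) S=92.9065 payoff=0.0000 vs cont=0.0000 → 0.0000 [wait]  node(6,6) S=114.7331 payoff=0.0000 vs cont=0.0000 → 0.0000 [wait]  ⇒ S*(6)=60.9200
t_5: node(5,0) S=35.9462 payoff=36.7338 vs cont=36.3633 → 36.7338 [stop]  node(5,1) S=44.3910 payoff=28.2890 vs cont=27.9184 → 28.2890 [stop]  node(5,2) S=54.8199 payoff=17.8601 vs cont=17.4895 → 17.8601 [stop]  node(5,3) S=67.6989 payoff=4.9811 vs cont=7.1074 → 7.1074 [wait]  node(5,4) S=83.6035 payoff=0.0000 vs cont=1.2431 → 1.2431 [wait]  node(5,5) S=103.2446 payoff=0.0000 vs cont=0.0000 → 0.0000 [wait]  ⇒ S*(5)=54.8199
t_4: node(4,0) S=39.9461 payoff=32.7339 vs cont=32.3634 → 32.7339 [stop]  node(4,1) S=49.3307 payoff=23.3493 vs cont=22.9788 → 23.3493 [stop]  node(4,2) S=60.9200 payoff=11.7600 vs cont=12.4427 → 12.4427 [wait]  node(4,3) S=75.2320 payoff=0.0000 vs cont=4.1663 → 4.1663 [wait]  node(4,4) S=92.9065 payoff=0.0000 vs cont=0.6210 → 0.6210 [wait]  ⇒ S*(4)=49.3307
t_3: node(3,0) S=44.3910 payoff=28.2890 vs cont=27.9184 → 28.2890 [stop]  node(3,1) S=54.8199 payoff=17.8601 vs cont=17.8277 → 17.8601 [stop]  node(3,2) S=67.6989 payoff=4.9811 vs cont=8.2795 → 8.2795 [wait]  node(3,3) S=83.6035 payoff=0.0000 vs cont=2.3889 → 2.3889 [wait]  ⇒ S*(3)=54.8199
t_2: node(2,0) S=49.3307 payoff=23.3493 vs cont=22.9788 → 23.3493 [stop]  node(2,1) S=60.9200 payoff=11.7600 vs cont=13.0233 → 13.0233 [wait]  node(2,2) S=75.2320 payoff=0.0000 vs cont=5.3194 → 5.3194 [wait]  ⇒ S*(2)=49.3307
t_1: node(1,0) S=54.8199 payoff=17.8601 vs cont=18.1153 → 18.1153 [wait]  node(1,1) S=67.6989 payoff=4.9811 vs cont=9.1408 → 9.1408 [wait]  ⇒ S*(1)=-
t_0: node(0,0) S=60.9200 payoff=11.7600 vs cont=13.5775 → 13.5775 [wait]  ⇒ S*(0)=-

price = 13.5775
boundary = - - 49.3307 54.8199 49.3307 54.8199 60.9200
tree:
13.5775
18.1153 9.1408
23.3493 13.0233 5.3194
28.2890 17.8601 8.2795 2.3889
32.7339 23.3493 12.4427 4.1663 0.6210
36.7338 28.2890 17.8601 7.1074 1.2431 0.0000
40.3332 32.7339 23.3493 11.7600 2.4883 0.0000 0.0000
43.5722 36.7338 28.2890 17.8601 4.9811 0.0000 0.0000 0.0000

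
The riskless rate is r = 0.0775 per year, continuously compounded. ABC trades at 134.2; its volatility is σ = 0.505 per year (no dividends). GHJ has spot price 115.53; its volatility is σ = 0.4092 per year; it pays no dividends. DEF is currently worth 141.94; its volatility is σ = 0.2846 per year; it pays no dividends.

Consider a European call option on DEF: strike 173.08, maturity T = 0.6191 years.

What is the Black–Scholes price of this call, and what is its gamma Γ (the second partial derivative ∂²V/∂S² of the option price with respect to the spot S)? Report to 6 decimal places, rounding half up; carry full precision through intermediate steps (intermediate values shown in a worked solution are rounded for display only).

price = 5.118792
Γ = 0.010733

σ√T = 0.2846·√0.6191 = 0.223932
d₁ = (ln(S/K) + (r+σ²/2)T) / (σ√T) = (ln(141.94/173.08) + (0.0775+0.2846²/2)·0.6191) / 0.223932 = (-0.198349 + 0.073053) / 0.223932 = -0.559531
d₂ = d₁ − σ√T = -0.559531 − 0.223932 = -0.783462
e^{−rT} = 0.953153
N(d₁) = 0.287900,  N(d₂) = 0.216678
Call price V = S·N(d₁) − K·e^{−rT}·N(d₂) = 40.864501 − 35.745708 = 5.118792
φ(d₁) = (1/√(2π))·e^{−d₁²/2} = 0.341135
Γ = φ(d₁) / (S·σ·√T) = 0.010733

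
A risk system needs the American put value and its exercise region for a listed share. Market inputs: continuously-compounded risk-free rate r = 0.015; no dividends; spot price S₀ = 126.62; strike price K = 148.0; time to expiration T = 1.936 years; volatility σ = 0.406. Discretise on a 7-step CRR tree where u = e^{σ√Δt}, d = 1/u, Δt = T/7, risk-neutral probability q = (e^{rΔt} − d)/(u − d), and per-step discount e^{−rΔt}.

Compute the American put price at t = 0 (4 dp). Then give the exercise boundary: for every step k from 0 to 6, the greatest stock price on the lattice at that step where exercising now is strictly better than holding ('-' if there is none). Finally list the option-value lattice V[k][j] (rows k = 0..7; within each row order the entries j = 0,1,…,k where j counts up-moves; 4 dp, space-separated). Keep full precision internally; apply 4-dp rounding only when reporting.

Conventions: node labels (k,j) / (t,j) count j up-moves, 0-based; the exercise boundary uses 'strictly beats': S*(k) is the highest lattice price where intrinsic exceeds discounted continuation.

price = 39.8860
boundary = - - - 66.7293 82.6124 66.7293 82.6124
tree:
39.8860
52.4230 25.3219
66.5538 36.0756 12.7485
81.2707 49.6371 20.2570 3.9245
94.1001 65.3876 31.3357 7.2506 0.0000
104.4630 81.2707 46.6428 13.3957 0.0000 0.0000
112.8334 94.1001 65.3876 24.7488 0.0000 0.0000 0.0000
119.5946 104.4630 81.2707 45.7240 0.0000 0.0000 0.0000 0.0000

params: Δt=0.27657 u=1.23802 d=0.80774 q=0.45648 e^(-rΔt)=0.99586
t_7 payoffs: 119.5946 104.4630 81.2707 45.7240 0.0000 0.0000 0.0000 0.0000
t_6: node(6,0) S=35.1666 payoff=112.8334 vs cont=112.2207 → 112.8334 [stop]  node(6,1) S=53.8999 payoff=94.1001 vs cont=93.4874 → 94.1001 [stop]  node(6,2) S=82.6124 payoff=65.3876 vs cont=64.7749 → 65.3876 [stop]  node(6,3) S=126.6200 payoff=21.3800 vs cont=24.7488 → 24.7488 [wait]  node(6,4) S=194.0705 payoff=0.0000 vs cont=0.0000 → 0.0000 [wait]  node(6,5) S=297.4520 payoff=0.0000 vs cont=0.0000 → 0.0000 [wait]  node(6,6) S=455.9049 payoff=0.0000 vs cont=0.0000 → 0.0000 [wait]  ⇒ S*(6)=82.6124
t_5: node(5,0) S=43.5370 payoff=104.4630 vs cont=103.8502 → 104.4630 [stop]  node(5,1) S=66.7293 payoff=81.2707 vs cont=80.6580 → 81.2707 [stop]  node(5,2) S=102.2760 payoff=45.7240 vs cont=46.6428 → 46.6428 [wait]  node(5,3) S=156.7585 payoff=0.0000 vs cont=13.3957 → 13.3957 [wait]  node(5,4) S=240.2638 payoff=0.0000 vs cont=0.0000 → 0.0000 [wait]  node(5,5) S=368.2524 payoff=0.0000 vs cont=0.0000 → 0.0000 [wait]  ⇒ S*(5)=66.7293
t_4: node(4,0) S=53.8999 payoff=94.1001 vs cont=93.4874 → 94.1001 [stop]  node(4,1) S=82.6124 payoff=65.3876 vs cont=65.1926 → 65.3876 [stop]  node(4,2) S=126.6200 payoff=21.3800 vs cont=31.3357 → 31.3357 [wait]  node(4,3) S=194.0705 payoff=0.0000 vs cont=7.2506 → 7.2506 [wait]  node(4,4) S=297.4520 payoff=0.0000 vs cont=0.0000 → 0.0000 [wait]  ⇒ S*(4)=82.6124
t_3: node(3,0) S=66.7293 payoff=81.2707 vs cont=80.6580 → 81.2707 [stop]  node(3,1) S=102.2760 payoff=45.7240 vs cont=49.6371 → 49.6371 [wait]  node(3,2) S=156.7585 payoff=0.0000 vs cont=20.2570 → 20.2570 [wait]  node(3,3) S=240.2638 payoff=0.0000 vs cont=3.9245 → 3.9245 [wait]  ⇒ S*(3)=66.7293
t_2: node(2,0) S=82.6124 payoff=65.3876 vs cont=66.5538 → 66.5538 [wait]  node(2,1) S=126.6200 payoff=21.3800 vs cont=36.0756 → 36.0756 [wait]  node(2,2) S=194.0705 payoff=0.0000 vs cont=12.7485 → 12.7485 [wait]  ⇒ S*(2)=-
t_1: node(1,0) S=102.2760 payoff=45.7240 vs cont=52.4230 → 52.4230 [wait]  node(1,1) S=156.7585 payoff=0.0000 vs cont=25.3219 → 25.3219 [wait]  ⇒ S*(1)=-
t_0: node(0,0) S=126.6200 payoff=21.3800 vs cont=39.8860 → 39.8860 [wait]  ⇒ S*(0)=-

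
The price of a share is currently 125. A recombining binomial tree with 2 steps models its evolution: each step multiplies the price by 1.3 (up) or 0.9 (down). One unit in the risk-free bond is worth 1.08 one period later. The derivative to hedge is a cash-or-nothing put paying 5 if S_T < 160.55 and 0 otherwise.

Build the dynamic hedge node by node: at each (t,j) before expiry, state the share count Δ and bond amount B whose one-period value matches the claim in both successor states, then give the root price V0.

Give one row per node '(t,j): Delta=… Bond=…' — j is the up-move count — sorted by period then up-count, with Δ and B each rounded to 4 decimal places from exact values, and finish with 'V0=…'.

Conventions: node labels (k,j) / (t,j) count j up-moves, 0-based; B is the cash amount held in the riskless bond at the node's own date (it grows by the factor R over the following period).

(0,0): Delta=-0.0417 Bond=8.6270
(1,0): Delta=0.0000 Bond=4.6296
(1,1): Delta=-0.0769 Bond=15.0463
V0=3.4186

Risk-neutral probability p* = (R−d)/(u−d) = (1.08−0.9)/(1.3−0.9) = 0.4500.
Terminal payoffs: V(2,0)=5.0000, V(2,1)=5.0000, V(2,2)=0.0000
Node (1,0) S=112.5000: V=(p*·5.0000+(1−p*)·5.0000)/1.08=4.6296; Δ=(5.0000−5.0000)/(146.2500−101.2500)=0.0000; B=V−Δ·S=4.6296
Node (1,1) S=162.5000: V=(p*·0.0000+(1−p*)·5.0000)/1.08=2.5463; Δ=(0.0000−5.0000)/(211.2500−146.2500)=-0.0769; B=V−Δ·S=15.0463
Node (0,0) S=125.0000: V=(p*·2.5463+(1−p*)·4.6296)/1.08=3.4186; Δ=(2.5463−4.6296)/(162.5000−112.5000)=-0.0417; B=V−Δ·S=8.6270
Check: Δ(0,0)·S0 + B(0,0) = 3.4186 = V0.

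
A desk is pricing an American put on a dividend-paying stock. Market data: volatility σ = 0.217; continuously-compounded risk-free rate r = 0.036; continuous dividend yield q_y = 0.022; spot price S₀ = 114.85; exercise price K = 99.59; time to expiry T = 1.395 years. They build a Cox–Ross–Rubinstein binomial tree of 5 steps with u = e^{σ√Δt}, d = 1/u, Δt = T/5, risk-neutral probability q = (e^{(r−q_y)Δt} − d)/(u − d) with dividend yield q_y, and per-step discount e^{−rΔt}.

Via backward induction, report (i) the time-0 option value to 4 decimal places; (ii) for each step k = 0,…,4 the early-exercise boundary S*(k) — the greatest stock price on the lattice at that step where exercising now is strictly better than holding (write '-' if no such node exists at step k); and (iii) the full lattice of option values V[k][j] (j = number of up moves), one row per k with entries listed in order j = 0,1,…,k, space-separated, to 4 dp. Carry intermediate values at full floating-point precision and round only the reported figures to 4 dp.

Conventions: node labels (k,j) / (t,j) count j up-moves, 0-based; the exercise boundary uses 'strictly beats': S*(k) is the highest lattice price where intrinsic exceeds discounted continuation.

params: Δt=0.27900 u=1.12145 d=0.89170 q=0.48841 e^(-rΔt)=0.99001
t_5 payoffs: 34.8406 18.1582 0.0000 0.0000 0.0000 0.0000
t_4: node(4,0) S=72.6131 payoff=26.9769 vs cont=26.4260 → 26.9769 [stop]  node(4,1) S=91.3215 payoff=8.2685 vs cont=9.1967 → 9.1967 [wait]  node(4,2) S=114.8500 payoff=0.0000 vs cont=0.0000 → 0.0000 [wait]  node(4,3) S=144.4405 payoff=0.0000 vs cont=0.0000 → 0.0000 [wait]  node(4,4) S=181.6548 payoff=0.0000 vs cont=0.0000 → 0.0000 [wait]  ⇒ S*(4)=72.6131
t_3: node(3,0) S=81.4318 payoff=18.1582 vs cont=18.1100 → 18.1582 [stop]  node(3,1) S=102.4123 payoff=0.0000 vs cont=4.6579 → 4.6579 [wait]  node(3,2) S=128.7983 payoff=0.0000 vs cont=0.0000 → 0.0000 [wait]  node(3,3) S=161.9825 payoff=0.0000 vs cont=0.0000 → 0.0000 [wait]  ⇒ S*(3)=81.4318
t_2: node(2,0) S=91.3215 payoff=8.2685 vs cont=11.4489 → 11.4489 [wait]  node(2,1) S=114.8500 payoff=0.0000 vs cont=2.3591 → 2.3591 [wait]  node(2,2) S=144.4405 payoff=0.0000 vs cont=0.0000 → 0.0000 [wait]  ⇒ S*(2)=-
t_1: node(1,0) S=102.4123 payoff=0.0000 vs cont=6.9393 → 6.9393 [wait]  node(1,1) S=128.7983 payoff=0.0000 vs cont=1.1948 → 1.1948 [wait]  ⇒ S*(1)=-
t_0: node(0,0) S=114.8500 payoff=0.0000 vs cont=4.0923 → 4.0923 [wait]  ⇒ S*(0)=-

price = 4.0923
boundary = - - - 81.4318 72.6131
tree:
4.0923
6.9393 1.1948
11.4489 2.3591 0.0000
18.1582 4.6579 0.0000 0.0000
26.9769 9.1967 0.0000 0.0000 0.0000
34.8406 18.1582 0.0000 0.0000 0.0000 0.0000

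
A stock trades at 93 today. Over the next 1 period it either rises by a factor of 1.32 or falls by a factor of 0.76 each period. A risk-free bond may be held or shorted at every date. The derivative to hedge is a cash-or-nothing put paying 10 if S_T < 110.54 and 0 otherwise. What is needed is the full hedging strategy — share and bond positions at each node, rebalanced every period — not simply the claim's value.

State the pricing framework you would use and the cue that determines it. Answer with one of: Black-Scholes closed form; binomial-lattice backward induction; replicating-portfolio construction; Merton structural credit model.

framework: replicating-portfolio construction

Key observation: what is demanded is not a single number but the (Δ, B) position at each node of the 1.32/0.76 tree starting at 93; constructing those positions is the replicating-portfolio method.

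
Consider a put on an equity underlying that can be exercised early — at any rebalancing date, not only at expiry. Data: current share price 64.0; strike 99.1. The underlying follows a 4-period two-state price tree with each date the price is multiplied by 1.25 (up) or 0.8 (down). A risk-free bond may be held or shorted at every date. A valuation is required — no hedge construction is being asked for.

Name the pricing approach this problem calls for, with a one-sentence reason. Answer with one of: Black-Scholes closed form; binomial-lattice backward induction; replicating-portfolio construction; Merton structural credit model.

Key observation: the put (strike 99.1 on spot 64) is American-style on a 4-step discrete price model, so the early-exercise decision at every node requires stepwise backward valuation — a closed form cannot price the exercise right.

framework: binomial-lattice backward induction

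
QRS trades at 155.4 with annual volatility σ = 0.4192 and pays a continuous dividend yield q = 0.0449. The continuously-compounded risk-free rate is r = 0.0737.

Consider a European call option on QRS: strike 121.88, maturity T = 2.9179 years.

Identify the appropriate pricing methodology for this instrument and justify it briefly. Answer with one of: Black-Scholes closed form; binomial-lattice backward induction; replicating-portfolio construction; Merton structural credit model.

Key observation: a European claim on QRS (strike 121.88) — a lognormal (GBM) underlying with constant rate and volatility — has an exact closed-form value; no lattice or capital structure is involved.

framework: Black-Scholes closed form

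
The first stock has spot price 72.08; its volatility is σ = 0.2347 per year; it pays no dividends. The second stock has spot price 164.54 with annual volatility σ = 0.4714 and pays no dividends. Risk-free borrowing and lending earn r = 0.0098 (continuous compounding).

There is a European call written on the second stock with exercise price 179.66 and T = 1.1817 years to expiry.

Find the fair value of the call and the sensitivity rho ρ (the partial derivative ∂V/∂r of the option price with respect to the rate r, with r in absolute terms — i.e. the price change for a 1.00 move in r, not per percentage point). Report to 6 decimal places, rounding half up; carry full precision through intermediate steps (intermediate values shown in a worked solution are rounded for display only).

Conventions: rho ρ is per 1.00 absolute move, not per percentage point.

price = 28.441579
ρ = 71.913382

σ√T = 0.4714·√1.1817 = 0.512440
d₁ = (ln(S/K) + (r+σ²/2)T) / (σ√T) = (ln(164.54/179.66) + (0.0098+0.4714²/2)·1.1817) / 0.512440 = (-0.087912 + 0.142878) / 0.512440 = 0.107263
d₂ = d₁ − σ√T = 0.107263 − 0.512440 = -0.405178
e^{−rT} = 0.988486
N(d₁) = 0.542710,  N(d₂) = 0.342673
Call price V = S·N(d₁) − K·e^{−rT}·N(d₂) = 89.297449 − 60.855870 = 28.441579
ρ = K·T·e^{−rT}·N(d₂) = 71.913382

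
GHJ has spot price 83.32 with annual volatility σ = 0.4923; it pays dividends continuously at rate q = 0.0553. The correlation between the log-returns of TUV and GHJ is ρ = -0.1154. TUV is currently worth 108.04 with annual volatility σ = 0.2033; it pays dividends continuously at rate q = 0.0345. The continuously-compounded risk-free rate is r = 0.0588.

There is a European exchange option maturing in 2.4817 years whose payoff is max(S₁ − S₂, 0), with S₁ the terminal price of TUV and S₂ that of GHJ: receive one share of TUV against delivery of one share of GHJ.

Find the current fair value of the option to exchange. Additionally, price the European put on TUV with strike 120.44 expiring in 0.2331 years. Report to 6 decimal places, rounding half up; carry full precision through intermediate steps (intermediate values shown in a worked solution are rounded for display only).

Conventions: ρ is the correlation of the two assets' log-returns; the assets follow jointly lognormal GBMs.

σ_eff = √(σ₁² + σ₂² − 2ρσ₁σ₂) = √(0.2033² + 0.4923² − 2·-0.1154·0.2033·0.4923) = 0.553886
d₁ = (ln(S₁/S₂) + (q₂ − q₁ + σ_eff²/2)T) / (σ_eff√T) = (ln(108.04/83.32) + (0.0553 − 0.0345 + 0.153395)·2.4817) / 0.872559 = 0.793198
d₂ = d₁ − σ_eff√T = 0.793198 − 0.872559 = -0.079362
N(d₁) = 0.786169,  N(d₂) = 0.468372
V = S₁·e^{−q₁T}·N(d₁) − S₂·e^{−q₂T}·N(d₂) = 77.968042 − 34.020363 = 43.947679
[vanilla: TUV put K=120.44]
σ√T = 0.2033·√0.2331 = 0.098154
d₁ = (ln(S/K) + (r−q+σ²/2)T) / (σ√T) = (ln(108.04/120.44) + (0.0588−0.0345+0.2033²/2)·0.2331) / 0.098154 = (-0.108650 + 0.010481) / 0.098154 = -1.000149
d₂ = d₁ − σ√T = -1.000149 − 0.098154 = -1.098303
e^{−rT} = 0.986387
e^{−qT} = 0.991990
N(−d₁) = 0.841381,  N(−d₂) = 0.863964
price = K·e^{−rT}·N(−d₂) − S·e^{−qT}·N(−d₁) = 102.639323 − 90.174674 = 12.464649

exchange price = 43.947679
price(TUV put K=120.44) = 12.464649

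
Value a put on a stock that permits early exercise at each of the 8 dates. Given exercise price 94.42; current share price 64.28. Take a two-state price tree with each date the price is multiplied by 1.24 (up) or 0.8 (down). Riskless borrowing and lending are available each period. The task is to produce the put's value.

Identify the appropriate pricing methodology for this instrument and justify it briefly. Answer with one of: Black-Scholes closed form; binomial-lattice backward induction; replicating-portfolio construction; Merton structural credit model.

framework: binomial-lattice backward induction

Key observation: the defining feature is the embedded early-exercise option across 8 discrete dates on the spot-64.28 tree; pricing the strike-94.42 put means working backward with an exercise test at every node.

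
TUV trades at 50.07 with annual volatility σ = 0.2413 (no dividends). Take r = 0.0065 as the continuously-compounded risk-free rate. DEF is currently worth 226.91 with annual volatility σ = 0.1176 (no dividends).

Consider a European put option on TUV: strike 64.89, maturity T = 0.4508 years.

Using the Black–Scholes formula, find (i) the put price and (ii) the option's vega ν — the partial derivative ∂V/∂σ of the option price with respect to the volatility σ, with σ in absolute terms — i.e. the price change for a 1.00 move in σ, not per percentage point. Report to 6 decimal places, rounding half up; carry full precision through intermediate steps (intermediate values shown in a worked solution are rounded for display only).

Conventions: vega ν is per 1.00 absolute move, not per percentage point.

price = 14.853063
ν = 4.346119

σ√T = 0.2413·√0.4508 = 0.162013
d₁ = (ln(S/K) + (r+σ²/2)T) / (σ√T) = (ln(50.07/64.89) + (0.0065+0.2413²/2)·0.4508) / 0.162013 = (-0.259272 + 0.016054) / 0.162013 = -1.501223
d₂ = d₁ − σ√T = -1.501223 − 0.162013 = -1.663235
e^{−rT} = 0.997074
N(−d₁) = 0.933351,  N(−d₂) = 0.951867
Put price V = K·e^{−rT}·N(−d₂) − S·N(−d₁) = 61.585947 − 46.732884 = 14.853063
φ(d₁) = (1/√(2π))·e^{−d₁²/2} = 0.129280
ν = S·φ(d₁)·√T = 4.346119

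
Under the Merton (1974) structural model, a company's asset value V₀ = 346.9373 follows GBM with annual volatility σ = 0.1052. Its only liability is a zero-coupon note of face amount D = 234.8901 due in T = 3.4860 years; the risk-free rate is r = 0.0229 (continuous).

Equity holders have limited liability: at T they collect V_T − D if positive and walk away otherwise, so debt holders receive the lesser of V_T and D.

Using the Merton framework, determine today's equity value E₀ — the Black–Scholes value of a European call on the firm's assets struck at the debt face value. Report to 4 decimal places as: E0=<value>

Equity is a call on the firm's assets struck at D = 234.8901:
d₁ = [ln(V₀/D) + (r + σ²/2)T] / (σ√T)
   = [ln(346.9373/234.8901) + (0.0229 + 0.5·0.1052²)·3.4860] / (0.1052·√3.4860)
   = [0.390026 + 0.099119] / 0.196417 = 2.490340
d₂ = d₁ − σ√T = 2.490340 − 0.196417 = 2.293923
N(d₁) = 0.993619,  N(d₂) = 0.989103,  e^(−rT) = 0.923274
E₀ = V₀·N(d₁) − D·e^(−rT)·N(d₂)
   = 346.9373·0.993619 − 234.8901·0.923274·0.989103 = 130.218902

E0=130.2189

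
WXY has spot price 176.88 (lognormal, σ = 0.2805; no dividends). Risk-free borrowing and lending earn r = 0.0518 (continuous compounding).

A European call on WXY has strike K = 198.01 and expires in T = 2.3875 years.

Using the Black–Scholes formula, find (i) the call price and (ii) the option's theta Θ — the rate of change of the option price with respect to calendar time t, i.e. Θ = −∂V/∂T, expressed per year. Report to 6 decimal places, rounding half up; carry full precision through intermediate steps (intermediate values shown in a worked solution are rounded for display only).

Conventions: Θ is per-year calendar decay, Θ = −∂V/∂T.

σ√T = 0.2805·√2.3875 = 0.433416
d₁ = (ln(S/K) + (r+σ²/2)T) / (σ√T) = (ln(176.88/198.01) + (0.0518+0.2805²/2)·2.3875) / 0.433416 = (-0.112846 + 0.217597) / 0.433416 = 0.241687
d₂ = d₁ − σ√T = 0.241687 − 0.433416 = -0.191728
e^{−rT} = 0.883669
N(d₁) = 0.595489,  N(d₂) = 0.423978
Call price V = S·N(d₁) − K·e^{−rT}·N(d₂) = 105.330053 − 74.185608 = 31.144444
φ(d₁) = (1/√(2π))·e^{−d₁²/2} = 0.387459
Θ = −S·φ(d₁)·σ/(2√T) − r·K·e^{−rT}·N(d₂) = −6.220651 − 3.842815 = -10.063465

price = 31.144444
Θ = -10.063465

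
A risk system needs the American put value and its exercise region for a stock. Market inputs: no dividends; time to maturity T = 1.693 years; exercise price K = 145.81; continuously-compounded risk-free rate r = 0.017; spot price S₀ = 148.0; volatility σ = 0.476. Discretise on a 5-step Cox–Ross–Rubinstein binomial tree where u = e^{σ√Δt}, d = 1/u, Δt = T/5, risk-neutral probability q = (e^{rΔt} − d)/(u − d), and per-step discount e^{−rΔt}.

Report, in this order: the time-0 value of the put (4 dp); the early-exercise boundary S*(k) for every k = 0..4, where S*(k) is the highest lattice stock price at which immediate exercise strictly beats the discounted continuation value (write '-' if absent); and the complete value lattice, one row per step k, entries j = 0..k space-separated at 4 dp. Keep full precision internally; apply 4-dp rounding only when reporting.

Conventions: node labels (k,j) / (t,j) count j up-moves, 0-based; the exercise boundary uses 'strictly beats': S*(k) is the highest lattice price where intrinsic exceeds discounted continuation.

Δt=0.33860  u=1.31914  d=0.75807  q=0.44148  discount=0.99426
step 5 (expiry): payoffs max(K−S,0) = 108.7586 81.3356 33.6158 0.0000 0.0000 0.0000
step 4: (k=4,j=0): S=48.8760, K−S=96.9340, hold=96.0971 ⇒ V=96.9340 exercise | (k=4,j=1): S=85.0509, K−S=60.7591, hold=59.9222 ⇒ V=60.7591 exercise | (k=4,j=2): S=148.0000, K−S=0.0000, hold=18.6673 ⇒ V=18.6673 continue | (k=4,j=3): S=257.5399, K−S=0.0000, hold=0.0000 ⇒ V=0.0000 continue | (k=4,j=4): S=448.1542, K−S=0.0000, hold=0.0000 ⇒ V=0.0000 continue  boundary S*=85.0509
step 3: (k=3,j=0): S=64.4744, K−S=81.3356, hold=80.4987 ⇒ V=81.3356 exercise | (k=3,j=1): S=112.1942, K−S=33.6158, hold=41.9342 ⇒ V=41.9342 continue | (k=3,j=2): S=195.2330, K−S=0.0000, hold=10.3661 ⇒ V=10.3661 continue | (k=3,j=3): S=339.7317, K−S=0.0000, hold=0.0000 ⇒ V=0.0000 continue  boundary S*=64.4744
step 2: (k=2,j=0): S=85.0509, K−S=60.7591, hold=63.5736 ⇒ V=63.5736 continue | (k=2,j=1): S=148.0000, K−S=0.0000, hold=27.8367 ⇒ V=27.8367 continue | (k=2,j=2): S=257.5399, K−S=0.0000, hold=5.7564 ⇒ V=5.7564 continue  boundary S*=-
step 1: (k=1,j=0): S=112.1942, K−S=33.6158, hold=47.5220 ⇒ V=47.5220 continue | (k=1,j=1): S=195.2330, K−S=0.0000, hold=17.9848 ⇒ V=17.9848 continue  boundary S*=-
step 0: (k=0,j=0): S=148.0000, K−S=0.0000, hold=34.2840 ⇒ V=34.2840 continue  boundary S*=-

price = 34.2840
boundary = - - - 64.4744 85.0509
tree:
34.2840
47.5220 17.9848
63.5736 27.8367 5.7564
81.3356 41.9342 10.3661 0.0000
96.9340 60.7591 18.6673 0.0000 0.0000
108.7586 81.3356 33.6158 0.0000 0.0000 0.0000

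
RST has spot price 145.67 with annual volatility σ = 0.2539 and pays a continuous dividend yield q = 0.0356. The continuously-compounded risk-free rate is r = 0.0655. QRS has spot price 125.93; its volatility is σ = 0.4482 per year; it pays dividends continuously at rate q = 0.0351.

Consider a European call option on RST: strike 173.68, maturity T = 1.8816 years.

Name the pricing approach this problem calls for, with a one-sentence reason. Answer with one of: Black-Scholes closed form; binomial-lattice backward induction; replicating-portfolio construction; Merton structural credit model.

framework: Black-Scholes closed form

Key observation: a European claim on RST (strike 173.68) — a lognormal (GBM) underlying with constant rate and volatility — has an exact closed-form value; no lattice or capital structure is involved.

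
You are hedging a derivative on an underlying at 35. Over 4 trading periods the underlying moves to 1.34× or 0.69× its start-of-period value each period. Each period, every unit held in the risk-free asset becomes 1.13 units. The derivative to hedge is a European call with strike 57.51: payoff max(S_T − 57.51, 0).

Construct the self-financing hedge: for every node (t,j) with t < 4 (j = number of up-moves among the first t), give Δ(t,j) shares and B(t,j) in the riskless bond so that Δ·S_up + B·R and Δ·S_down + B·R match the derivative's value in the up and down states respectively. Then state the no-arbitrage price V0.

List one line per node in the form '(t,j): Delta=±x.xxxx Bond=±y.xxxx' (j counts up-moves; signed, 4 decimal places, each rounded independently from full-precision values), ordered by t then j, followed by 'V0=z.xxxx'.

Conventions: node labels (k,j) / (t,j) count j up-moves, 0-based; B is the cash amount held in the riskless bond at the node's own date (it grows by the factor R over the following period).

Since d<R<u, set p* = (R−d)/(u−d) = 0.6769; price each node as the discounted p*-expectation of its children.
Terminal payoffs: V(4,0)=0.0000, V(4,1)=0.0000, V(4,2)=0.0000, V(4,3)=0.5974, V(4,4)=55.3363
  t=3,j=0: stock 11.4978 → up 15.4071 (V=0.0000), down 7.9335 (V=0.0000). Price 0.0000; hedge Δ=0.0000, bond B=0.0000.
  t=3,j=1: stock 22.3291 → up 29.9210 (V=0.0000), down 15.4071 (V=0.0000). Price 0.0000; hedge Δ=0.0000, bond B=0.0000.
  t=3,j=2: stock 43.3637 → up 58.1074 (V=0.5974), down 29.9210 (V=0.0000). Price 0.3579; hedge Δ=0.0212, bond B=-0.5612.
  t=3,j=3: stock 84.2136 → up 112.8463 (V=55.3363), down 58.1074 (V=0.5974). Price 33.3198; hedge Δ=1.0000, bond B=-50.8938.
  t=2,j=0: stock 16.6635 → up 22.3291 (V=0.0000), down 11.4978 (V=0.0000). Price 0.0000; hedge Δ=0.0000, bond B=0.0000.
  t=2,j=1: stock 32.3610 → up 43.3637 (V=0.3579), down 22.3291 (V=0.0000). Price 0.2144; hedge Δ=0.0170, bond B=-0.3362.
  t=2,j=2: stock 62.8460 → up 84.2136 (V=33.3198), down 43.3637 (V=0.3579). Price 20.0625; hedge Δ=0.8069, bond B=-30.6482.
  t=1,j=0: stock 24.1500 → up 32.3610 (V=0.2144), down 16.6635 (V=0.0000). Price 0.1284; hedge Δ=0.0137, bond B=-0.2014.
  t=1,j=1: stock 46.9000 → up 62.8460 (V=20.0625), down 32.3610 (V=0.2144). Price 12.0797; hedge Δ=0.6511, bond B=-18.4559.
  t=0,j=0: stock 35.0000 → up 46.9000 (V=12.0797), down 24.1500 (V=0.1284). Price 7.2730; hedge Δ=0.5253, bond B=-11.1135.
Sanity check at the root: Δ(0,0)·S0 + B(0,0) reproduces V0 = 7.2730.

(0,0): Delta=0.5253 Bond=-11.1135
(1,0): Delta=0.0137 Bond=-0.2014
(1,1): Delta=0.6511 Bond=-18.4559
(2,0): Delta=0.0000 Bond=0.0000
(2,1): Delta=0.0170 Bond=-0.3362
(2,2): Delta=0.8069 Bond=-30.6482
(3,0): Delta=0.0000 Bond=0.0000
(3,1): Delta=0.0000 Bond=0.0000
(3,2): Delta=0.0212 Bond=-0.5612
(3,3): Delta=1.0000 Bond=-50.8938
V0=7.2730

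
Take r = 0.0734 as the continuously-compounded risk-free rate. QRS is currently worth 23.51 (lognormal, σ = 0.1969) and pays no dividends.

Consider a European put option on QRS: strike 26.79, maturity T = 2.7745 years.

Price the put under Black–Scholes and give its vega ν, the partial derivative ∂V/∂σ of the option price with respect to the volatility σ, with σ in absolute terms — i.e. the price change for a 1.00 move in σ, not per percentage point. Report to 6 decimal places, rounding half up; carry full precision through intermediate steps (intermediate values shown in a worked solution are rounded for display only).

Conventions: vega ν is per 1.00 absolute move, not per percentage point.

price = 2.198756
ν = 14.497155

σ√T = 0.1969·√2.7745 = 0.327973
d₁ = (ln(S/K) + (r+σ²/2)T) / (σ√T) = (ln(23.51/26.79) + (0.0734+0.1969²/2)·2.7745) / 0.327973 = (-0.130603 + 0.257431) / 0.327973 = 0.386704
d₂ = d₁ − σ√T = 0.386704 − 0.327973 = 0.058731
e^{−rT} = 0.815749
N(−d₁) = 0.349488,  N(−d₂) = 0.476583
Put price V = K·e^{−rT}·N(−d₂) − S·N(−d₁) = 10.415207 − 8.216451 = 2.198756
φ(d₁) = (1/√(2π))·e^{−d₁²/2} = 0.370201
ν = S·φ(d₁)·√T = 14.497155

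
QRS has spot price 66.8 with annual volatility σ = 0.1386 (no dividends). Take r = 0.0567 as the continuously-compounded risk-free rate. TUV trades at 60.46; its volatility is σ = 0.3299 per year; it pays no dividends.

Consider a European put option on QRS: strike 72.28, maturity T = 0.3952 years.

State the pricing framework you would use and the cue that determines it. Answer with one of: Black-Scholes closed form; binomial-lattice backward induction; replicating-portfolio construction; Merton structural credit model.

framework: Black-Scholes closed form

Key observation: a European-exercise option on QRS struck at 72.28 — a GBM underlying with constant parameters — admits an analytic price: the data contain no early exercise, no discrete tree, no debt structure.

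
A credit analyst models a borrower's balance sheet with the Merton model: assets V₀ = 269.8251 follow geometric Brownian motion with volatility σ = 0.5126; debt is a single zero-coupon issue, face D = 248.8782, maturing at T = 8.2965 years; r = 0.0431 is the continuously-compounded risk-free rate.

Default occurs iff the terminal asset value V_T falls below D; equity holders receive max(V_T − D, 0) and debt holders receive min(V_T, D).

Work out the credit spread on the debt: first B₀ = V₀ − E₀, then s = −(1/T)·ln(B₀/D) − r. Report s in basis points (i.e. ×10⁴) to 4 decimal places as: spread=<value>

spread=693.5357

With assets at 269.8251 and a single debt payment of 248.8782 at 8.2965 years:
d₁ = [ln(V₀/D) + (r + σ²/2)T] / (σ√T)
   = [ln(269.8251/248.8782) + (0.0431 + 0.5·0.5126²)·8.2965] / (0.5126·√8.2965)
   = [0.080810 + 1.447568] / 1.476475 = 1.035154
d₂ = d₁ − σ√T = 1.035154 − 1.476475 = -0.441321
N(d₁) = 0.849701,  N(d₂) = 0.329490,  e^(−rT) = 0.699367
E₀ = V₀·N(d₁) − D·e^(−rT)·N(d₂)
   = 269.8251·0.849701 − 248.8782·0.699367·0.329490 = 171.920595
B₀ = V₀ − E₀ = 269.8251 − 171.920595 = 97.904505
spread = −(1/T)·ln(B₀/D) − r = −(1/8.2965)·ln(97.904505/248.8782) − 0.0431 = 0.06935357
in basis points: 0.06935357 × 10⁴ = 693.5357 bp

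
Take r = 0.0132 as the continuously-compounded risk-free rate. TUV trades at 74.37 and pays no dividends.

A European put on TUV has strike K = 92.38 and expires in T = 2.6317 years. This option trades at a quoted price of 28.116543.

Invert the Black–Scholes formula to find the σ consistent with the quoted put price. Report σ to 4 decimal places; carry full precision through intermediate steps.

sigma = 0.3812

At σ = 0.3812 the Black–Scholes value reproduces the quote:
σ√T = 0.3812·√2.6317 = 0.618402
d₁ = (ln(S/K) + (r+σ²/2)T) / (σ√T) = (ln(74.37/92.38) + (0.0132+0.3812²/2)·2.6317) / 0.618402 = (-0.216858 + 0.225949) / 0.618402 = 0.014701
d₂ = d₁ − σ√T = 0.014701 − 0.618402 = -0.603701
e^{−rT} = 0.965858
N(−d₁) = 0.494135,  N(−d₂) = 0.726979
V = K·e^{−rT}·N(−d₂) − S·N(−d₁) = 64.865384 − 36.748841 = 28.116543 (the observed quote) — the price is monotone increasing in volatility, hence this σ is the only solution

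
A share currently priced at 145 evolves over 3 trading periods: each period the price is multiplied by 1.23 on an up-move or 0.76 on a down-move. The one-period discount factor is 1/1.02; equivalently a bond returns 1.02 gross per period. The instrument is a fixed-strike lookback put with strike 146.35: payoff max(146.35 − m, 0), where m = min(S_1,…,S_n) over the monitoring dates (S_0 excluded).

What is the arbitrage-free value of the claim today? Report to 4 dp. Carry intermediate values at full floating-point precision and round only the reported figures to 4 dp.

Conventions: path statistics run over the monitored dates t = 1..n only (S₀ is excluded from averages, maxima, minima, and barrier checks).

price = 28.5351

No-arbitrage gives p* = (R−d)/(u−d) = 0.5532: enumerate every path, weight its payoff by its p*-probability, and discount by R^3.
Enumerate all 2^3 = 8 price paths (U = up ×1.23, D = down ×0.76); each path with k up-moves has probability p*^k·(1−p*)^(3−k).
DDD: m=63.6515, payoff=82.6985, prob=0.089200
UDD: m=103.0150, payoff=43.3350, prob=0.110438
DUD: m=103.0150, payoff=43.3350, prob=0.110438
UUD: m=166.7216, payoff=0.0000, prob=0.136733
DDU: m=83.7520, payoff=62.5980, prob=0.110438
UDU: m=135.5460, payoff=10.8040, prob=0.136733
DUU: m=110.2000, payoff=36.1500, prob=0.136733
UUU: m=178.3500, payoff=0.0000, prob=0.169288
Price = Σ prob·payoff / R^3 = 30.281705 / 1.061208 = 28.5351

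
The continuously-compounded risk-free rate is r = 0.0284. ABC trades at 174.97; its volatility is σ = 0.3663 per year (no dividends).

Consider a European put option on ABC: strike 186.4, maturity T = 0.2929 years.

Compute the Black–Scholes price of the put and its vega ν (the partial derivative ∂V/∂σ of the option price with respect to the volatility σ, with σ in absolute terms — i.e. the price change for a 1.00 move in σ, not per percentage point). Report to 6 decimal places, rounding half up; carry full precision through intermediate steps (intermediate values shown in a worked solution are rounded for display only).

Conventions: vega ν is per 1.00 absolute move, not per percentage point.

σ√T = 0.3663·√0.2929 = 0.198242
d₁ = (ln(S/K) + (r+σ²/2)T) / (σ√T) = (ln(174.97/186.4) + (0.0284+0.3663²/2)·0.2929) / 0.198242 = (-0.063280 + 0.027968) / 0.198242 = -0.178125
d₂ = d₁ − σ√T = -0.178125 − 0.198242 = -0.376368
e^{−rT} = 0.991716
N(−d₁) = 0.570688,  N(−d₂) = 0.646678
Put price V = K·e^{−rT}·N(−d₂) − S·N(−d₁) = 119.542276 − 99.853226 = 19.689050
φ(d₁) = (1/√(2π))·e^{−d₁²/2} = 0.392663
ν = S·φ(d₁)·√T = 37.182926

price = 19.689050
ν = 37.182926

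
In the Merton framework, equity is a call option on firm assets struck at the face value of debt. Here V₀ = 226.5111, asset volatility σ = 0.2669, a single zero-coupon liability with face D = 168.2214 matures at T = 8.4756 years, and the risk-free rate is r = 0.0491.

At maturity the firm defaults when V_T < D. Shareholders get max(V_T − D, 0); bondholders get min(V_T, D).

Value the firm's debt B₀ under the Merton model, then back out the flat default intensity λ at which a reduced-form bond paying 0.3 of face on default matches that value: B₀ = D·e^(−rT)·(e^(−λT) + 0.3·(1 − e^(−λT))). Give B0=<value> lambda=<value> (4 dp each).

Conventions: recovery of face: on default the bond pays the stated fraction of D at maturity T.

With assets at 226.5111 and a single debt payment of 168.2214 at 8.4756 years:
d₁ = [ln(V₀/D) + (r + σ²/2)T] / (σ√T)
   = [ln(226.5111/168.2214) + (0.0491 + 0.5·0.2669²)·8.4756] / (0.2669·√8.4756)
   = [0.297513 + 0.718034] / 0.777023 = 1.306972
d₂ = d₁ − σ√T = 1.306972 − 0.777023 = 0.529949
N(d₁) = 0.904389,  N(d₂) = 0.701926,  e^(−rT) = 0.659580
E₀ = V₀·N(d₁) − D·e^(−rT)·N(d₂)
   = 226.5111·0.904389 − 168.2214·0.659580·0.701926 = 126.971544
B₀ = V₀ − E₀ = 226.5111 − 126.971544 = 99.539556
e^(−λT) = (B₀·e^(rT)/D − 0.3)/(1 − 0.3) = (99.5396·1.516116/168.2214 − 0.3)/0.7 = 0.85301857
λ = −ln(0.85301857)/8.4756 = 0.018757

B0=99.5396 lambda=0.0188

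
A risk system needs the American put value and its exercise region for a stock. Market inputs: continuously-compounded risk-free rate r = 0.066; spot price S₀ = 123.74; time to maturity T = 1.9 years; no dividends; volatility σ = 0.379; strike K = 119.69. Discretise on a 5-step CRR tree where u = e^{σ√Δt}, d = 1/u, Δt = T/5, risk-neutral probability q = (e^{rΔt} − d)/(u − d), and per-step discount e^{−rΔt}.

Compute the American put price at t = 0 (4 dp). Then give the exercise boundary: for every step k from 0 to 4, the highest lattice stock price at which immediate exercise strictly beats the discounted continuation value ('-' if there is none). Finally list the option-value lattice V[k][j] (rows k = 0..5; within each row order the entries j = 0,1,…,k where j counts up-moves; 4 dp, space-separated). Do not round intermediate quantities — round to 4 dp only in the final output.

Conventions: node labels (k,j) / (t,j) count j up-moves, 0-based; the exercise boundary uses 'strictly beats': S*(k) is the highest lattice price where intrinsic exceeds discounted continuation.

Δt=0.38000, u=1.26318, d=0.79165, q=0.49572, disc=e^(-rΔt)=0.97523
k=5 terminal: V=max(K-S,0) → 81.2143 58.2974 21.7308 0.0000 0.0000 0.0000
k=4: j=0 S=48.6016 intr=71.0884 cont=68.1239 V=71.0884[EX]; j=1 S=77.5498 intr=42.1402 cont=39.1757 V=42.1402[EX]; j=2 S=123.7400 intr=0.0000 cont=10.6870 V=10.6870[hold]; j=3 S=197.4421 intr=0.0000 cont=0.0000 V=0.0000[hold]; j=4 S=315.0426 intr=0.0000 cont=0.0000 V=0.0000[hold]  S*(4)=77.5498
k=3: j=0 S=61.3926 intr=58.2974 cont=55.3329 V=58.2974[EX]; j=1 S=97.9592 intr=21.7308 cont=25.8907 V=25.8907[hold]; j=2 S=156.3057 intr=0.0000 cont=5.2558 V=5.2558[hold]; j=3 S=249.4046 intr=0.0000 cont=0.0000 V=0.0000[hold]  S*(3)=61.3926
k=2: j=0 S=77.5498 intr=42.1402 cont=41.1868 V=42.1402[EX]; j=1 S=123.7400 intr=0.0000 cont=15.2737 V=15.2737[hold]; j=2 S=197.4421 intr=0.0000 cont=2.5848 V=2.5848[hold]  S*(2)=77.5498
k=1: j=0 S=97.9592 intr=21.7308 cont=28.1081 V=28.1081[hold]; j=1 S=156.3057 intr=0.0000 cont=8.7611 V=8.7611[hold]  S*(1)=-
k=0: j=0 S=123.7400 intr=0.0000 cont=18.0588 V=18.0588[hold]  S*(0)=-

price = 18.0588
boundary = - - 77.5498 61.3926 77.5498
tree:
18.0588
28.1081 8.7611
42.1402 15.2737 2.5848
58.2974 25.8907 5.2558 0.0000
71.0884 42.1402 10.6870 0.0000 0.0000
81.2143 58.2974 21.7308 0.0000 0.0000 0.0000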